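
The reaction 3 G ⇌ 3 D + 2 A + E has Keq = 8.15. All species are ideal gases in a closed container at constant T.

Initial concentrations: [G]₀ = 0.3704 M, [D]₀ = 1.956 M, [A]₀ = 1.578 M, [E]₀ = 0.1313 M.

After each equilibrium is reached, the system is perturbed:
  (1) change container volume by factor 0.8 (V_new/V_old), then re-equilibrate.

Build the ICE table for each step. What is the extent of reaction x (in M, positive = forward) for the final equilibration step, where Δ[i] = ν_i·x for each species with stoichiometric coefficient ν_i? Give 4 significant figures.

x = -0.0221 M

Q₀ = 48.15 vs Keq = 8.15 ⇒ Q>K, reverse
Step 1:
                   G          D          A          E
  I           0.3704      1.956      1.578     0.1313
  C           0.1425    -0.1425   -0.09498   -0.04749
  E           0.5129      1.814      1.483    0.08381
  solve Keq expr → x = -0.04749; check Q = 8.15
Then change container volume by factor 0.8 (V_new/V_old).
Step 2:
                   G          D          A          E
  I           0.6411      2.267      1.854     0.1048
  C           0.0663    -0.0663    -0.0442    -0.0221
  E           0.7074      2.201       1.81    0.08267
  solve Keq expr → x = -0.0221; check Q = 8.15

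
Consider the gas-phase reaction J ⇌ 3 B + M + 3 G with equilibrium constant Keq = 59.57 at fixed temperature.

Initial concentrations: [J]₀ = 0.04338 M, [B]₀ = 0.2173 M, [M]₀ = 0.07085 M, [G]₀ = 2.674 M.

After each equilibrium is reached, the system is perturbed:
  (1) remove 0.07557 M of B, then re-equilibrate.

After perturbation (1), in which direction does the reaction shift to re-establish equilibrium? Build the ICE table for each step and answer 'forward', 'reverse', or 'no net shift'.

Direction: forward

Q₀ = 0.3204 vs Keq = 59.57 ⇒ Q<K, forward
Step 1:
                   J          B          M          G
  I          0.04338     0.2173    0.07085      2.674
  C         -0.04172     0.1251    0.04172     0.1251
  E         0.001664     0.3424     0.1126      2.799
  solve Keq expr → x = 0.04172; check Q = 59.57
Then remove 0.07557 M of B.
Step 2:
                   J          B          M          G
  I         0.001664     0.2669     0.1126      2.799
  C       -8.4558e-04   0.002537 8.4558e-04   0.002537
  E       8.1874e-04     0.2694     0.1134      2.802
  solve Keq expr → x = 8.4558e-04; check Q = 59.57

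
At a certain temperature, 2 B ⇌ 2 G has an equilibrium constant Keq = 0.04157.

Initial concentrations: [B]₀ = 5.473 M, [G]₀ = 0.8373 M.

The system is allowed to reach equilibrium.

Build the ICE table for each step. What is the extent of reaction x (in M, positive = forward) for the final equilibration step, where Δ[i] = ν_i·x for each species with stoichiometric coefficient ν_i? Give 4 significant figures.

x = 0.1157 M

Q₀ = 0.02341 vs Keq = 0.04157 ⇒ Q<K, forward
Step 1:
                    B           G
  Initial       5.473      0.8373
  Change      -0.2314      0.2314
  Equil         5.242       1.069
  solve Keq expr → x = 0.1157; check Q = 0.04157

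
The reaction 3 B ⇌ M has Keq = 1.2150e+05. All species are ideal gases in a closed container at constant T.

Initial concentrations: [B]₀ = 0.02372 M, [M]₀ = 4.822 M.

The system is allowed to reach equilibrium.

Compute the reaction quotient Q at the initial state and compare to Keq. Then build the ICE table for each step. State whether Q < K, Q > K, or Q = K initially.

Q₀ = 3.6131e+05; Q > K (proceeds reverse)

Q₀ = 3.6131e+05 vs Keq = 1.2150e+05 ⇒ Q>K, reverse
Step 1:
                    B           M
  Initial     0.02372       4.822
  Change      0.01038   -0.003461
  Equil        0.0341       4.819
  solve Keq expr → x = -0.003461; check Q = 1.2150e+05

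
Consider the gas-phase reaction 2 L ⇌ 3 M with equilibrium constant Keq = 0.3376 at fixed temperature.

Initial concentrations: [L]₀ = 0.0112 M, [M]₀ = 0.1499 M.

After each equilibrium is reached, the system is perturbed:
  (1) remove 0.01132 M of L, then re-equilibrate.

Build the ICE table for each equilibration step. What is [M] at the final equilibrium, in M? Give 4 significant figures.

Q₀ = 26.85 vs Keq = 0.3376 ⇒ Q>K, reverse
Step 1:
                    L           M
  I            0.0112      0.1499
  C           0.03779    -0.05668
  E           0.04899     0.09322
  solve Keq expr → x = -0.01889; check Q = 0.3376
Then remove 0.01132 M of L.
Step 2:
                    L           M
  I           0.03767     0.09322
  C          0.005248   -0.007872
  E           0.04291     0.08535
  solve Keq expr → x = -0.002624; check Q = 0.3376

[M]_eq = 0.08535 M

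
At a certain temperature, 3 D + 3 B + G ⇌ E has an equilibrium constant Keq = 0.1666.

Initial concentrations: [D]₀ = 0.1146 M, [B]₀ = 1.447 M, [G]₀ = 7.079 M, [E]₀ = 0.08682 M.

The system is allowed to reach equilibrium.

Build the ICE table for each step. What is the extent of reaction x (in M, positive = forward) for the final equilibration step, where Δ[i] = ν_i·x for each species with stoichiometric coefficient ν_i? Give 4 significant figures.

Q₀ = 2.69 vs Keq = 0.1666 ⇒ Q>K, reverse
Step 1:
                    D           B           G           E
  Initial      0.1146       1.447       7.079     0.08682
  Change       0.1095      0.1095      0.0365     -0.0365
  Equil        0.2241       1.557       7.116     0.05032
  solve Keq expr → x = -0.0365; check Q = 0.1666

x = -0.0365 M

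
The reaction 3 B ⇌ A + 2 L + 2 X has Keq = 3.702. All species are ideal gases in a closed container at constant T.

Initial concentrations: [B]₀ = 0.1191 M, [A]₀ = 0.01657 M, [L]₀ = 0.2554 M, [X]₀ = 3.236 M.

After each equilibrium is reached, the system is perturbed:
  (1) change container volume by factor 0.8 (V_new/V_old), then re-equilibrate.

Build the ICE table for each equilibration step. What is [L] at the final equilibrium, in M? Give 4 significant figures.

Q₀ = 6.7 vs Keq = 3.702 ⇒ Q>K, reverse
Step 1:
                  B         A         L         X
  Initial    0.1191   0.01657    0.2554     3.236
  Change    0.01128 -0.003759 -0.007519 -0.007519
  Equil      0.1304   0.01281    0.2479     3.228
  solve Keq expr → x = -0.003759; check Q = 3.702
Then change container volume by factor 0.8 (V_new/V_old).
Step 2:
                  B         A         L         X
  Initial     0.163   0.01601    0.3099     4.036
  Change    0.00974 -0.003247 -0.006493 -0.006493
  Equil      0.1727   0.01277    0.3034     4.029
  solve Keq expr → x = -0.003247; check Q = 3.702

[L]_eq = 0.3034 M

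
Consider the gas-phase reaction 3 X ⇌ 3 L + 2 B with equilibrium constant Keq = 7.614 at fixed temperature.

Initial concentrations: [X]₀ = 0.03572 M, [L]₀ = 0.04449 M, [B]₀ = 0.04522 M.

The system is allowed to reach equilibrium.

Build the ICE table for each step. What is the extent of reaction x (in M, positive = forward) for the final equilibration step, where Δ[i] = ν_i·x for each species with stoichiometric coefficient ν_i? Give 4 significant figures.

x = 0.009877 M

Q₀ = 0.003951 vs Keq = 7.614 ⇒ Q<K, forward
Step 1:
                  X         L         B
  Initial   0.03572   0.04449   0.04522
  Change   -0.02963   0.02963   0.01975
  Equil    0.006089   0.07412   0.06497
  solve Keq expr → x = 0.009877; check Q = 7.614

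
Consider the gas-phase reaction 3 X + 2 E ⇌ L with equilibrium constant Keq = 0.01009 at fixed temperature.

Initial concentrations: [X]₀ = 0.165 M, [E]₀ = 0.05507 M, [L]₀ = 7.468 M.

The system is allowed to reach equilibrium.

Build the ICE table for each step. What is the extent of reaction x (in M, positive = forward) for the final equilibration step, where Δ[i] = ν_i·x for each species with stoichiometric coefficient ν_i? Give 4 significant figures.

x = -1.367 M

Q₀ = 5.4818e+05 vs Keq = 0.01009 ⇒ Q>K, reverse
Step 1:
                    X           E           L
  init          0.165     0.05507       7.468
  Δ             4.102       2.735      -1.367
  eq            4.267        2.79       6.101
  solve Keq expr → x = -1.367; check Q = 0.01009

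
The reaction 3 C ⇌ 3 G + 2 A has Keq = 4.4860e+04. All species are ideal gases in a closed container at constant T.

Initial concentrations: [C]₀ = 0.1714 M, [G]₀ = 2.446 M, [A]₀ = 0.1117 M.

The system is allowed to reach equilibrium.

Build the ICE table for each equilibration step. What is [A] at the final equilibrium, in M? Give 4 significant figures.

[A]_eq = 0.2088 M

Q₀ = 36.26 vs Keq = 4.4860e+04 ⇒ Q<K, forward
Step 1:
                  C         G         A
  init       0.1714     2.446    0.1117
  Δ         -0.1457    0.1457   0.09715
  eq        0.02568     2.592    0.2088
  solve Keq expr → x = 0.04857; check Q = 4.4860e+04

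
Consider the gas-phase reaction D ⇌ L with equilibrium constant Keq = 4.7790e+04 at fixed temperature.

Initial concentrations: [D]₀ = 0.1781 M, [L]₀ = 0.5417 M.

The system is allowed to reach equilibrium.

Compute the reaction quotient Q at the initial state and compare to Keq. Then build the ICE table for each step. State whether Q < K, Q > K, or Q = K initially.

Q₀ = 3.042; Q < K (proceeds forward)

Q₀ = 3.042 vs Keq = 4.7790e+04 ⇒ Q<K, forward
Step 1:
                   D          L
  init        0.1781     0.5417
  Δ          -0.1781     0.1781
  eq      1.5061e-05     0.7198
  solve Keq expr → x = 0.1781; check Q = 4.7790e+04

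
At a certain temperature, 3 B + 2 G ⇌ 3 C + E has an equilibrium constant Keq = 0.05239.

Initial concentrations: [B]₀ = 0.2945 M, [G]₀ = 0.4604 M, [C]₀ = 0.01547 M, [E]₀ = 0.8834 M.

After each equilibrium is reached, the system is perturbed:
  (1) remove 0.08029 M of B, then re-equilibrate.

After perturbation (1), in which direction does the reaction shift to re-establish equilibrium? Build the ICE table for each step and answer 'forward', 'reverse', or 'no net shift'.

Q₀ = 6.0409e-04 vs Keq = 0.05239 ⇒ Q<K, forward
Step 1:
                   B          G          C          E
  I           0.2945     0.4604    0.01547     0.8834
  C         -0.04087   -0.02724    0.04087    0.01362
  E           0.2536     0.4332    0.05634      0.897
  solve Keq expr → x = 0.01362; check Q = 0.05239
Then remove 0.08029 M of B.
Step 2:
                   B          G          C          E
  I           0.1733     0.4332    0.05634      0.897
  C          0.01404   0.009362   -0.01404  -0.004681
  E           0.1874     0.4425    0.04229     0.8923
  solve Keq expr → x = -0.004681; check Q = 0.05239

Direction: reverse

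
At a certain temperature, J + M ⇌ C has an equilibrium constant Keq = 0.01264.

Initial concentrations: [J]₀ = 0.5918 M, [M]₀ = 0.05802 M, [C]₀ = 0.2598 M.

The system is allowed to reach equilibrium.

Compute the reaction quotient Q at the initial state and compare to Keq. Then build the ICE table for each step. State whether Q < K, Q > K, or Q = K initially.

Q₀ = 7.566 vs Keq = 0.01264 ⇒ Q>K, reverse
Step 1:
                  J         M         C
  init       0.5918   0.05802    0.2598
  Δ          0.2564    0.2564   -0.2564
  eq         0.8482    0.3144  0.003371
  solve Keq expr → x = -0.2564; check Q = 0.01264

Q₀ = 7.566; Q > K (proceeds reverse)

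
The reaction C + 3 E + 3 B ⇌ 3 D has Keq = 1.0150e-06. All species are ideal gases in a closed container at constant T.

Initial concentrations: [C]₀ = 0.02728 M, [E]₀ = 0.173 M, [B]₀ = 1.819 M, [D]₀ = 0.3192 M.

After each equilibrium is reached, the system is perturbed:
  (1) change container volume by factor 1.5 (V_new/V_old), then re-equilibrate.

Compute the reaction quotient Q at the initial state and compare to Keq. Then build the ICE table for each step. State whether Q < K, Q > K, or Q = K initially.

Q₀ = 38.26; Q > K (proceeds reverse)

Q₀ = 38.26 vs Keq = 1.0150e-06 ⇒ Q>K, reverse
Step 1:
                   C          E          B          D
  init       0.02728      0.173      1.819     0.3192
  Δ           0.1046     0.3139     0.3139    -0.3139
  eq          0.1319     0.4869      2.133   0.005313
  solve Keq expr → x = -0.1046; check Q = 1.0150e-06
Then change container volume by factor 1.5 (V_new/V_old).
Step 2:
                   C          E          B          D
  init       0.08794     0.3246      1.422   0.003542
  Δ       4.8794e-04   0.001464   0.001464  -0.001464
  eq         0.08843     0.3261      1.423   0.002078
  solve Keq expr → x = -4.8794e-04; check Q = 1.0150e-06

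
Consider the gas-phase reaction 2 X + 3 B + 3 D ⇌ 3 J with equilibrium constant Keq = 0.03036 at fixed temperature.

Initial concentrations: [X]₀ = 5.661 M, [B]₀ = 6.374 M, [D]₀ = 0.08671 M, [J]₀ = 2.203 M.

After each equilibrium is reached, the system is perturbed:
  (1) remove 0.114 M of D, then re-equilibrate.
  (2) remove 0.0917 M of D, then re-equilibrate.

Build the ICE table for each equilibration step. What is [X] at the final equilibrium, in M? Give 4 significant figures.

[X]_eq = 5.916 M

Q₀ = 1.976 vs Keq = 0.03036 ⇒ Q>K, reverse
Step 1:
                   X          B          D          J
  init         5.661      6.374    0.08671      2.203
  Δ           0.1421     0.2131     0.2131    -0.2131
  eq           5.803      6.587     0.2999       1.99
  solve Keq expr → x = -0.07105; check Q = 0.03036
Then remove 0.114 M of D.
Step 2:
                   X          B          D          J
  init         5.803      6.587     0.1859       1.99
  Δ          0.06256    0.09384    0.09384   -0.09384
  eq           5.866      6.681     0.2797      1.896
  solve Keq expr → x = -0.03128; check Q = 0.03036
Then remove 0.0917 M of D.
Step 3:
                   X          B          D          J
  init         5.866      6.681      0.188      1.896
  Δ          0.05064    0.07596    0.07596   -0.07596
  eq           5.916      6.757      0.264       1.82
  solve Keq expr → x = -0.02532; check Q = 0.03036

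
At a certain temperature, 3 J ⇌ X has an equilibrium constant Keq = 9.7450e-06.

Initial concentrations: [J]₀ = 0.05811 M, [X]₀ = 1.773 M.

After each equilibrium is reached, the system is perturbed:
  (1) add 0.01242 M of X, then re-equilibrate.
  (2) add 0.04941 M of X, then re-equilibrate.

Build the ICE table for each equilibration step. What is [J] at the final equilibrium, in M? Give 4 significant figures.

[J]_eq = 5.558 M

Q₀ = 9036 vs Keq = 9.7450e-06 ⇒ Q>K, reverse
Step 1:
                    J           X
  I           0.05811       1.773
  C             5.314      -1.771
  E             5.373    0.001511
  solve Keq expr → x = -1.771; check Q = 9.7450e-06
Then add 0.01242 M of X.
Step 2:
                    J           X
  I             5.373     0.01393
  C           0.03717    -0.01239
  E              5.41    0.001543
  solve Keq expr → x = -0.01239; check Q = 9.7450e-06
Then add 0.04941 M of X.
Step 3:
                    J           X
  I              5.41     0.05095
  C            0.1478    -0.04928
  E             5.558    0.001673
  solve Keq expr → x = -0.04928; check Q = 9.7450e-06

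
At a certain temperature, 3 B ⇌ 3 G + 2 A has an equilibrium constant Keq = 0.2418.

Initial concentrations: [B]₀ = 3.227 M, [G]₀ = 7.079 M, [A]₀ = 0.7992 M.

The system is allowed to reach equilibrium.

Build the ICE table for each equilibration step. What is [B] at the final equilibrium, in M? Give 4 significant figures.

Q₀ = 6.743 vs Keq = 0.2418 ⇒ Q>K, reverse
Step 1:
                   B          G          A
  init         3.227      7.079     0.7992
  Δ           0.8162    -0.8162    -0.5441
  eq           4.043      6.263     0.2551
  solve Keq expr → x = -0.2721; check Q = 0.2418

[B]_eq = 4.043 M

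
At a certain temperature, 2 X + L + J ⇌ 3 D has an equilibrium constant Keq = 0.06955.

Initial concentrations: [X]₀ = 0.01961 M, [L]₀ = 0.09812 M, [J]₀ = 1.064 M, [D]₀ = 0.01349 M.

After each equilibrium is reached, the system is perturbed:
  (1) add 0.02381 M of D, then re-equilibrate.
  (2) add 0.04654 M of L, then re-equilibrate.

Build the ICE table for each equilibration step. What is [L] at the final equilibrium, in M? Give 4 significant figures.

Q₀ = 0.06115 vs Keq = 0.06955 ⇒ Q<K, forward
Step 1:
                   X          L          J          D
  I          0.01961    0.09812      1.064    0.01349
  C       -2.9492e-04 -1.4746e-04 -1.4746e-04 4.4238e-04
  E          0.01932    0.09797      1.064    0.01393
  solve Keq expr → x = 1.4746e-04; check Q = 0.06955
Then add 0.02381 M of D.
Step 2:
                   X          L          J          D
  I          0.01932    0.09797      1.064    0.03774
  C          0.01205   0.006024   0.006024   -0.01807
  E          0.03136      0.104       1.07    0.01967
  solve Keq expr → x = -0.006024; check Q = 0.06955
Then add 0.04654 M of L.
Step 3:
                   X          L          J          D
  I          0.03136     0.1505       1.07    0.01967
  C        -0.001288 -6.4405e-04 -6.4405e-04   0.001932
  E          0.03007     0.1499      1.069     0.0216
  solve Keq expr → x = 6.4405e-04; check Q = 0.06955

[L]_eq = 0.1499 M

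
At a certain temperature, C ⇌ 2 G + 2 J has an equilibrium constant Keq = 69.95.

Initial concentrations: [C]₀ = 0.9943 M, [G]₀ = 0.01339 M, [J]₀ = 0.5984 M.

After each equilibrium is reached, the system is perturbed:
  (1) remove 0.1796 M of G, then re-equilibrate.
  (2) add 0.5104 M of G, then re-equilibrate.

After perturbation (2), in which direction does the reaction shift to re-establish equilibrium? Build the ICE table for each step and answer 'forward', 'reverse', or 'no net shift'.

Direction: reverse

Q₀ = 6.4569e-05 vs Keq = 69.95 ⇒ Q<K, forward
Step 1:
                  C         G         J
  I          0.9943   0.01339    0.5984
  C         -0.8081     1.616     1.616
  E          0.1862      1.63     2.215
  solve Keq expr → x = 0.8081; check Q = 69.95
Then remove 0.1796 M of G.
Step 2:
                  C         G         J
  I          0.1862      1.45     2.215
  C        -0.02282   0.04564   0.04564
  E          0.1634     1.496      2.26
  solve Keq expr → x = 0.02282; check Q = 69.95
Then add 0.5104 M of G.
Step 3:
                  C         G         J
  I          0.1634     2.006      2.26
  C         0.06498     -0.13     -0.13
  E          0.2284     1.876      2.13
  solve Keq expr → x = -0.06498; check Q = 69.95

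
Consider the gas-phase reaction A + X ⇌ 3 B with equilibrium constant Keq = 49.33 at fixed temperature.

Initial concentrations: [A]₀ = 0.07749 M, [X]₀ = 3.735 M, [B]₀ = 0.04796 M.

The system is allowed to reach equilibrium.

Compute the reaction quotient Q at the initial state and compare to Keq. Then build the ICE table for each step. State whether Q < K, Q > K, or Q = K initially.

Q₀ = 3.8115e-04 vs Keq = 49.33 ⇒ Q<K, forward
Step 1:
                  A         X         B
  init      0.07749     3.735   0.04796
  Δ        -0.07737  -0.07737    0.2321
  eq      1.2175e-04     3.658    0.2801
  solve Keq expr → x = 0.07737; check Q = 49.33

Q₀ = 3.8115e-04; Q < K (proceeds forward)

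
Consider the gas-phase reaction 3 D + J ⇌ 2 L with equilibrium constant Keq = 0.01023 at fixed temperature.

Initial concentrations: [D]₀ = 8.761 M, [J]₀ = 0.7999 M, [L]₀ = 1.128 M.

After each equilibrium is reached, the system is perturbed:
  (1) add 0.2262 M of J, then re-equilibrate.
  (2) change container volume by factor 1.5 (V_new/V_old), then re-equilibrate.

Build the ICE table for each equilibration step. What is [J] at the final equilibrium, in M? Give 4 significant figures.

[J]_eq = 0.5688 M

Q₀ = 0.002365 vs Keq = 0.01023 ⇒ Q<K, forward
Step 1:
                  D         J         L
  Initial     8.761    0.7999     1.128
  Change    -0.7984   -0.2661    0.5323
  Equil       7.963    0.5338      1.66
  solve Keq expr → x = 0.2661; check Q = 0.01023
Then add 0.2262 M of J.
Step 2:
                  D         J         L
  Initial     7.963      0.76      1.66
  Change    -0.2191  -0.07302     0.146
  Equil       7.743    0.6869     1.806
  solve Keq expr → x = 0.07302; check Q = 0.01023
Then change container volume by factor 1.5 (V_new/V_old).
Step 3:
                  D         J         L
  Initial     5.162     0.458     1.204
  Change     0.3325    0.1108   -0.2217
  Equil       5.495    0.5688    0.9825
  solve Keq expr → x = -0.1108; check Q = 0.01023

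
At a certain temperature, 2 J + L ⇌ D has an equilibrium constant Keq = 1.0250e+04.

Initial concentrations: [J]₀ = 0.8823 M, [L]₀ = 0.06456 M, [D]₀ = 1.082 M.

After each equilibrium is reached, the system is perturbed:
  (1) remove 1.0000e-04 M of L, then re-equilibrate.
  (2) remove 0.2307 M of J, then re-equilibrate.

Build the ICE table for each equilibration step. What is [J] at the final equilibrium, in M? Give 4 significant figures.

Q₀ = 21.53 vs Keq = 1.0250e+04 ⇒ Q<K, forward
Step 1:
                    J           L           D
  Initial      0.8823     0.06456       1.082
  Change      -0.1287    -0.06436     0.06436
  Equil        0.7536  1.9695e-04       1.146
  solve Keq expr → x = 0.06436; check Q = 1.0250e+04
Then remove 1.0000e-04 M of L.
Step 2:
                    J           L           D
  Initial      0.7536  9.6946e-05       1.146
  Change   1.9976e-04  9.9878e-05 -9.9878e-05
  Equil        0.7538  1.9682e-04       1.146
  solve Keq expr → x = -9.9878e-05; check Q = 1.0250e+04
Then remove 0.2307 M of J.
Step 3:
                    J           L           D
  Initial      0.5231  1.9682e-04       1.146
  Change   4.2234e-04  2.1117e-04 -2.1117e-04
  Equil        0.5235  4.0799e-04       1.146
  solve Keq expr → x = -2.1117e-04; check Q = 1.0250e+04

[J]_eq = 0.5235 M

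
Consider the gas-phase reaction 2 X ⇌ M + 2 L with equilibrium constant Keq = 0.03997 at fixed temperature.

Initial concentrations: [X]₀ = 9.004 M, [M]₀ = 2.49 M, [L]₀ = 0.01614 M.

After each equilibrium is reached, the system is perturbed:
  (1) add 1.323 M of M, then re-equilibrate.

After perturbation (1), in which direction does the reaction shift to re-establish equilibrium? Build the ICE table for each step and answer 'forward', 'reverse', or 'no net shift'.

Direction: reverse

Q₀ = 8.0008e-06 vs Keq = 0.03997 ⇒ Q<K, forward
Step 1:
                    X           M           L
  init          9.004        2.49     0.01614
  Δ           -0.9241       0.462      0.9241
  eq             8.08       2.952      0.9402
  solve Keq expr → x = 0.462; check Q = 0.03997
Then add 1.323 M of M.
Step 2:
                    X           M           L
  init           8.08       4.275      0.9402
  Δ            0.1389    -0.06947     -0.1389
  eq            8.219       4.206      0.8013
  solve Keq expr → x = -0.06947; check Q = 0.03997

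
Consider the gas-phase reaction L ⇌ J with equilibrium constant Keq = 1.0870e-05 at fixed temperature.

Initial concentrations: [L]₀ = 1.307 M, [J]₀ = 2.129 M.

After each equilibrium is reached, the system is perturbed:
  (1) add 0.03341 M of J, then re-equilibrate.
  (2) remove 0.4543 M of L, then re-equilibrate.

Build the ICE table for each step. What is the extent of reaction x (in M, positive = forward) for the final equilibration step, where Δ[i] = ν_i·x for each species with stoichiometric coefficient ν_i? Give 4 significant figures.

Q₀ = 1.629 vs Keq = 1.0870e-05 ⇒ Q>K, reverse
Step 1:
                    L           J
  init          1.307       2.129
  Δ             2.129      -2.129
  eq            3.436  3.7349e-05
  solve Keq expr → x = -2.129; check Q = 1.0870e-05
Then add 0.03341 M of J.
Step 2:
                    L           J
  init          3.436     0.03345
  Δ           0.03341    -0.03341
  eq            3.469  3.7712e-05
  solve Keq expr → x = -0.03341; check Q = 1.0870e-05
Then remove 0.4543 M of L.
Step 3:
                    L           J
  init          3.015  3.7712e-05
  Δ        4.9382e-06 -4.9382e-06
  eq            3.015  3.2774e-05
  solve Keq expr → x = -4.9382e-06; check Q = 1.0870e-05

x = -4.9382e-06 M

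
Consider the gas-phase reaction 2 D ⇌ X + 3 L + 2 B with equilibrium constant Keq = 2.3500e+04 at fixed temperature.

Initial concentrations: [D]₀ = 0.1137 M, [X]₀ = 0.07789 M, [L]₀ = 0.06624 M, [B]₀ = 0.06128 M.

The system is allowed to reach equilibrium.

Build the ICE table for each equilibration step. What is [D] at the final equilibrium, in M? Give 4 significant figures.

Q₀ = 6.5760e-06 vs Keq = 2.3500e+04 ⇒ Q<K, forward
Step 1:
                    D           X           L           B
  Initial      0.1137     0.07789     0.06624     0.06128
  Change      -0.1137     0.05683      0.1705      0.1137
  Equil    4.8238e-05      0.1347      0.2367      0.1749
  solve Keq expr → x = 0.05683; check Q = 2.3500e+04

[D]_eq = 4.8238e-05 M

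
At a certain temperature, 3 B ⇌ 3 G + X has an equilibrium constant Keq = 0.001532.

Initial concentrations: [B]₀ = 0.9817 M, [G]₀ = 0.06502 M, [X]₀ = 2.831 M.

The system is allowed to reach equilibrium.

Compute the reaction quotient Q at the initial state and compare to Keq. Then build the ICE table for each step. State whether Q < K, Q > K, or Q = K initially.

Q₀ = 8.2252e-04; Q < K (proceeds forward)

Q₀ = 8.2252e-04 vs Keq = 0.001532 ⇒ Q<K, forward
Step 1:
                  B         G         X
  init       0.9817   0.06502     2.831
  Δ        -0.01381   0.01381  0.004604
  eq         0.9679   0.07883     2.836
  solve Keq expr → x = 0.004604; check Q = 0.001532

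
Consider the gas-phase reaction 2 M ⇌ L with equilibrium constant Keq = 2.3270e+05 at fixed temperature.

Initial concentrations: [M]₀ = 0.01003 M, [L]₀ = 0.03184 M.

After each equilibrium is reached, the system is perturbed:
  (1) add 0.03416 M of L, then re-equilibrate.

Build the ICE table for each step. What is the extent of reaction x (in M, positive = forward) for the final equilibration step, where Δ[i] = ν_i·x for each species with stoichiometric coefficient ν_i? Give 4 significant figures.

x = -7.7230e-05 M

Q₀ = 316.5 vs Keq = 2.3270e+05 ⇒ Q<K, forward
Step 1:
                   M          L
  init       0.01003    0.03184
  Δ        -0.009633   0.004817
  eq      3.9690e-04    0.03666
  solve Keq expr → x = 0.004817; check Q = 2.3270e+05
Then add 0.03416 M of L.
Step 2:
                   M          L
  init    3.9690e-04    0.07082
  Δ       1.5446e-04 -7.7230e-05
  eq      5.5136e-04    0.07074
  solve Keq expr → x = -7.7230e-05; check Q = 2.3270e+05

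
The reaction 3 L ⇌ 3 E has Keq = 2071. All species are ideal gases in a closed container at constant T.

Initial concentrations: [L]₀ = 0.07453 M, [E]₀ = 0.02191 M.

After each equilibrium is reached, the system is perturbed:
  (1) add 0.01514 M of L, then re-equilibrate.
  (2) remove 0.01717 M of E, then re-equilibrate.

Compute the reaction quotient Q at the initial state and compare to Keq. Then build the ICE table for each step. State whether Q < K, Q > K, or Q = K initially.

Q₀ = 0.02541; Q < K (proceeds forward)

Q₀ = 0.02541 vs Keq = 2071 ⇒ Q<K, forward
Step 1:
                  L         E
  I         0.07453   0.02191
  C        -0.06751   0.06751
  E        0.007016   0.08942
  solve Keq expr → x = 0.0225; check Q = 2071
Then add 0.01514 M of L.
Step 2:
                  L         E
  I         0.02216   0.08942
  C        -0.01404   0.01404
  E        0.008117    0.1035
  solve Keq expr → x = 0.00468; check Q = 2071
Then remove 0.01717 M of E.
Step 3:
                  L         E
  I        0.008117   0.08629
  C       -0.001249  0.001249
  E        0.006868   0.08754
  solve Keq expr → x = 4.1635e-04; check Q = 2071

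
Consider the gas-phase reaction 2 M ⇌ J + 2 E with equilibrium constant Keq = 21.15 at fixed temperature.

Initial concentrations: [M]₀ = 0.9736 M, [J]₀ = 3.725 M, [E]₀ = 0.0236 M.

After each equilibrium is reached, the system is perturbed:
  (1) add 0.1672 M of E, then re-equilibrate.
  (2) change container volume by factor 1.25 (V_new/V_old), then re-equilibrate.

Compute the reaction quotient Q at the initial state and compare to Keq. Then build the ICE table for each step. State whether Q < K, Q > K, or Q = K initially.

Q₀ = 0.002189 vs Keq = 21.15 ⇒ Q<K, forward
Step 1:
                  M         J         E
  Initial    0.9736     3.725    0.0236
  Change    -0.6698    0.3349    0.6698
  Equil      0.3038      4.06    0.6934
  solve Keq expr → x = 0.3349; check Q = 21.15
Then add 0.1672 M of E.
Step 2:
                  M         J         E
  Initial    0.3038      4.06    0.8606
  Change    0.05017  -0.02509  -0.05017
  Equil       0.354     4.035    0.8104
  solve Keq expr → x = -0.02509; check Q = 21.15
Then change container volume by factor 1.25 (V_new/V_old).
Step 3:
                  M         J         E
  Initial    0.2832     3.228    0.6483
  Change   -0.02119   0.01059   0.02119
  Equil       0.262     3.238    0.6695
  solve Keq expr → x = 0.01059; check Q = 21.15

Q₀ = 0.002189; Q < K (proceeds forward)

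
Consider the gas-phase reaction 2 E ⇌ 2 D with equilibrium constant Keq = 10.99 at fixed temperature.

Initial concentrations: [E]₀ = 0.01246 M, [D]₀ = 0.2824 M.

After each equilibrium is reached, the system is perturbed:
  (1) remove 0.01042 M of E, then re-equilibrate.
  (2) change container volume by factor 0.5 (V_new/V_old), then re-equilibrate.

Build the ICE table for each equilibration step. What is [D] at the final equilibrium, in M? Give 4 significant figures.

Q₀ = 513.7 vs Keq = 10.99 ⇒ Q>K, reverse
Step 1:
                    E           D
  Initial     0.01246      0.2824
  Change      0.05587    -0.05587
  Equil       0.06833      0.2265
  solve Keq expr → x = -0.02794; check Q = 10.99
Then remove 0.01042 M of E.
Step 2:
                    E           D
  Initial     0.05791      0.2265
  Change     0.008005   -0.008005
  Equil       0.06592      0.2185
  solve Keq expr → x = -0.004003; check Q = 10.99
Then change container volume by factor 0.5 (V_new/V_old).
Step 3:
                    E           D
  Initial      0.1318       0.437
  Change            0           0
  Equil        0.1318       0.437
  solve Keq expr → x = 0; check Q = 10.99

[D]_eq = 0.437 M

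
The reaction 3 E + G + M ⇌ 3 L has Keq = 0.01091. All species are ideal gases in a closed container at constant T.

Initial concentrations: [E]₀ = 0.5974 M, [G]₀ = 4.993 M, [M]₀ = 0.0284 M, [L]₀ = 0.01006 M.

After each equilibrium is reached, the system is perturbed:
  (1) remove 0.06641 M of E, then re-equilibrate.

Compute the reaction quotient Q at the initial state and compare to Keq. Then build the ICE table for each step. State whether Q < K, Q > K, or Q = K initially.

Q₀ = 3.3676e-05 vs Keq = 0.01091 ⇒ Q<K, forward
Step 1:
                  E         G         M         L
  Initial    0.5974     4.993    0.0284   0.01006
  Change    -0.0414   -0.0138   -0.0138    0.0414
  Equil       0.556     4.979    0.0146   0.05146
  solve Keq expr → x = 0.0138; check Q = 0.01091
Then remove 0.06641 M of E.
Step 2:
                  E         G         M         L
  Initial    0.4896     4.979    0.0146   0.05146
  Change   0.004296  0.001432  0.001432 -0.004296
  Equil      0.4939     4.981   0.01603   0.04717
  solve Keq expr → x = -0.001432; check Q = 0.01091

Q₀ = 3.3676e-05; Q < K (proceeds forward)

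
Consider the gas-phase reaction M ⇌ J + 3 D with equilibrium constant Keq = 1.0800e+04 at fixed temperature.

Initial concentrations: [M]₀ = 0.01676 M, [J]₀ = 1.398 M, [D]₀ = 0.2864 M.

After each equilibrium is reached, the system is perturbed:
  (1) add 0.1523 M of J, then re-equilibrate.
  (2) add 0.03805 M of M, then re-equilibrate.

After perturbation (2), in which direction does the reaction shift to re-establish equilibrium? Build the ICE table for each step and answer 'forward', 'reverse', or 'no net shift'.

Direction: forward

Q₀ = 1.96 vs Keq = 1.0800e+04 ⇒ Q<K, forward
Step 1:
                  M         J         D
  I         0.01676     1.398    0.2864
  C        -0.01676   0.01676   0.05027
  E       4.9986e-06     1.415    0.3367
  solve Keq expr → x = 0.01676; check Q = 1.0800e+04
Then add 0.1523 M of J.
Step 2:
                  M         J         D
  I       4.9986e-06     1.567    0.3367
  C       5.3803e-07 -5.3803e-07 -1.6141e-06
  E       5.5367e-06     1.567    0.3367
  solve Keq expr → x = -5.3803e-07; check Q = 1.0800e+04
Then add 0.03805 M of M.
Step 3:
                  M         J         D
  I         0.03806     1.567    0.3367
  C        -0.03804   0.03804    0.1141
  E       1.3614e-05     1.605    0.4508
  solve Keq expr → x = 0.03804; check Q = 1.0800e+04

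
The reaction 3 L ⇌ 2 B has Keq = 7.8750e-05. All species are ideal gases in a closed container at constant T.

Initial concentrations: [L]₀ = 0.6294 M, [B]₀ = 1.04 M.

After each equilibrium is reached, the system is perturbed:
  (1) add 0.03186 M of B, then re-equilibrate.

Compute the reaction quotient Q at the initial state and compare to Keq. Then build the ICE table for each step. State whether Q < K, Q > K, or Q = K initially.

Q₀ = 4.338 vs Keq = 7.8750e-05 ⇒ Q>K, reverse
Step 1:
                    L           B
  Initial      0.6294        1.04
  Change        1.518      -1.012
  Equil         2.148     0.02793
  solve Keq expr → x = -0.506; check Q = 7.8750e-05
Then add 0.03186 M of B.
Step 2:
                    L           B
  Initial       2.148     0.05979
  Change      0.04642    -0.03095
  Equil         2.194     0.02884
  solve Keq expr → x = -0.01547; check Q = 7.8750e-05

Q₀ = 4.338; Q > K (proceeds reverse)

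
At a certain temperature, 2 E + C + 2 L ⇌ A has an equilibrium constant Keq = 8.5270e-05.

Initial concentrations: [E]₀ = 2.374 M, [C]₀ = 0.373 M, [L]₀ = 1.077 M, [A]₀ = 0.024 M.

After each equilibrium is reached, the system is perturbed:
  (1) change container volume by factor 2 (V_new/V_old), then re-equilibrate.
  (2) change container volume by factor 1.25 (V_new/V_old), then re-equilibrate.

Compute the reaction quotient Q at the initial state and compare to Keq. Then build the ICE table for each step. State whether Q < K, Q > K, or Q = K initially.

Q₀ = 0.009843; Q > K (proceeds reverse)

Q₀ = 0.009843 vs Keq = 8.5270e-05 ⇒ Q>K, reverse
Step 1:
                   E          C          L          A
  Initial      2.374      0.373      1.077      0.024
  Change      0.0475    0.02375     0.0475   -0.02375
  Equil        2.421     0.3967      1.124 2.5084e-04
  solve Keq expr → x = -0.02375; check Q = 8.5270e-05
Then change container volume by factor 2 (V_new/V_old).
Step 2:
                   E          C          L          A
  Initial      1.211     0.1984     0.5622 1.2542e-04
  Change  2.3513e-04 1.1757e-04 2.3513e-04 -1.1757e-04
  Equil        1.211     0.1985     0.5625 7.8530e-06
  solve Keq expr → x = -1.1757e-04; check Q = 8.5270e-05
Then change container volume by factor 1.25 (V_new/V_old).
Step 3:
                   E          C          L          A
  Initial     0.9688     0.1588       0.45 6.2824e-06
  Change  7.4179e-06 3.7090e-06 7.4179e-06 -3.7090e-06
  Equil       0.9688     0.1588       0.45 2.5735e-06
  solve Keq expr → x = -3.7090e-06; check Q = 8.5270e-05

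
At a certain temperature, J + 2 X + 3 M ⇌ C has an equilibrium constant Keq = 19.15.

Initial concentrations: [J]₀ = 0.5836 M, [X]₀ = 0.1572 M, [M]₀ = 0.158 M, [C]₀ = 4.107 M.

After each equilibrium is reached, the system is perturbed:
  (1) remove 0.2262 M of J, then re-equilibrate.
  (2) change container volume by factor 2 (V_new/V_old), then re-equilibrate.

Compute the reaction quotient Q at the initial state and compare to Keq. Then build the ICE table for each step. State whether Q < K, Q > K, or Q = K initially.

Q₀ = 7.2199e+04; Q > K (proceeds reverse)

Q₀ = 7.2199e+04 vs Keq = 19.15 ⇒ Q>K, reverse
Step 1:
                  J         X         M         C
  init       0.5836    0.1572     0.158     4.107
  Δ          0.2337    0.4674    0.7012   -0.2337
  eq         0.8173    0.6246    0.8592     3.873
  solve Keq expr → x = -0.2337; check Q = 19.15
Then remove 0.2262 M of J.
Step 2:
                  J         X         M         C
  init       0.5911    0.6246    0.8592     3.873
  Δ         0.01769   0.03537   0.05306  -0.01769
  eq         0.6088      0.66    0.9122     3.856
  solve Keq expr → x = -0.01769; check Q = 19.15
Then change container volume by factor 2 (V_new/V_old).
Step 3:
                  J         X         M         C
  init       0.3044      0.33    0.4561     1.928
  Δ          0.1312    0.2624    0.3936   -0.1312
  eq         0.4356    0.5924    0.8498     1.797
  solve Keq expr → x = -0.1312; check Q = 19.15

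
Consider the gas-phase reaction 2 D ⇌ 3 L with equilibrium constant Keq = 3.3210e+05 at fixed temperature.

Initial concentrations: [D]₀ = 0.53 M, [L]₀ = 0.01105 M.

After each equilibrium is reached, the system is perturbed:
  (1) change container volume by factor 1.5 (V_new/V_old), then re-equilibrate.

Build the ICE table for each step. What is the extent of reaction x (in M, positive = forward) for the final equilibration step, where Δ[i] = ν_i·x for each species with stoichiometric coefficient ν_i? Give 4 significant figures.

x = 7.6326e-05 M

Q₀ = 4.8032e-06 vs Keq = 3.3210e+05 ⇒ Q<K, forward
Step 1:
                  D         L
  I            0.53   0.01105
  C         -0.5287    0.7931
  E        0.001251    0.8042
  solve Keq expr → x = 0.2644; check Q = 3.3210e+05
Then change container volume by factor 1.5 (V_new/V_old).
Step 2:
                  D         L
  I       8.3425e-04    0.5361
  C       -1.5265e-04 2.2898e-04
  E       6.8160e-04    0.5363
  solve Keq expr → x = 7.6326e-05; check Q = 3.3210e+05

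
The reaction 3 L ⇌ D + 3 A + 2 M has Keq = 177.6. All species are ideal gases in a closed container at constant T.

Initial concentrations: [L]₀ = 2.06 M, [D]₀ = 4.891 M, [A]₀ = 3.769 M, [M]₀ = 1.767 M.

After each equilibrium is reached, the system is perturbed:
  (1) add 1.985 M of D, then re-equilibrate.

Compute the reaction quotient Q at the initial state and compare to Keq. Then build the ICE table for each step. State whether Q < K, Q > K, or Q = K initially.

Q₀ = 93.53; Q < K (proceeds forward)

Q₀ = 93.53 vs Keq = 177.6 ⇒ Q<K, forward
Step 1:
                  L         D         A         M
  Initial      2.06     4.891     3.769     1.767
  Change    -0.2066   0.06887    0.2066    0.1377
  Equil       1.853      4.96     3.976     1.905
  solve Keq expr → x = 0.06887; check Q = 177.6
Then add 1.985 M of D.
Step 2:
                  L         D         A         M
  Initial     1.853     6.945     3.976     1.905
  Change     0.1086   -0.0362   -0.1086  -0.07239
  Equil       1.962     6.909     3.867     1.832
  solve Keq expr → x = -0.0362; check Q = 177.6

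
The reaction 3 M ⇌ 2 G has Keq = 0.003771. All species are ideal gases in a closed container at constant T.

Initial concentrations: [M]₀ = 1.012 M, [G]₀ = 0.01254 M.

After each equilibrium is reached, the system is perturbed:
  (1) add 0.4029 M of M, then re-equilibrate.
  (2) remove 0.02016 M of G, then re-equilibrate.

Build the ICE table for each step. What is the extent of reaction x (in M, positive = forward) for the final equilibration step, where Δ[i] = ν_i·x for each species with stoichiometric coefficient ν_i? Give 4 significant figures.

Q₀ = 1.5172e-04 vs Keq = 0.003771 ⇒ Q<K, forward
Step 1:
                   M          G
  I            1.012    0.01254
  C         -0.06595    0.04397
  E           0.9461    0.05651
  solve Keq expr → x = 0.02198; check Q = 0.003771
Then add 0.4029 M of M.
Step 2:
                   M          G
  I            1.349    0.05651
  C         -0.05139    0.03426
  E            1.298    0.09077
  solve Keq expr → x = 0.01713; check Q = 0.003771
Then remove 0.02016 M of G.
Step 3:
                   M          G
  I            1.298    0.07061
  C         -0.02615    0.01743
  E            1.271    0.08804
  solve Keq expr → x = 0.008715; check Q = 0.003771

x = 0.008715 M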